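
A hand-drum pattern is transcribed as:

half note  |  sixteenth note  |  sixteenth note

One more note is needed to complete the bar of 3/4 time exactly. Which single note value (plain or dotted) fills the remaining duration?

The bar of 3/4 = 12 sixteenth notes.
Each duration in sixteenth notes: half note = 8; sixteenth note = 1; sixteenth note = 1.
Altogether 8 + 1 + 1 = 10.
Remaining: 12 − 10 = 2 sixteenth notes, which is a eighth note.

eighth note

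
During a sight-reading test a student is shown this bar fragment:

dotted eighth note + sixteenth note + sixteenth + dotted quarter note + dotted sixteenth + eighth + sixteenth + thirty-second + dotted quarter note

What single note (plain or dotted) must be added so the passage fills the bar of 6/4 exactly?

eighth note

The bar of 6/4 = 48 thirty-second notes.
In thirty-second notes: dotted eighth note = 6; sixteenth note = 2; sixteenth = 2; dotted quarter note = 12; dotted sixteenth = 3; eighth = 4; sixteenth = 2; thirty-second = 1; dotted quarter note = 12.
Total: 6 + 2 + 2 + 12 + 3 + 4 + 2 + 1 + 12 = 44.
Remaining: 48 − 44 = 4 thirty-second notes, which is a eighth note.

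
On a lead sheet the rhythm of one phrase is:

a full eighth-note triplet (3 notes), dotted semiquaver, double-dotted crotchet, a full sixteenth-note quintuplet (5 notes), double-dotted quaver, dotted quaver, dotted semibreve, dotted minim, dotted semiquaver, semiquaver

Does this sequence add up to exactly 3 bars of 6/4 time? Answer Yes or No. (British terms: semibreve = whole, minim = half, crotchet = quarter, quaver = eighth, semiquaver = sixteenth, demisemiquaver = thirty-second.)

No

One bar of 6/4 = 48 thirty-second notes, so 3 bars = 144.
In thirty-second notes: a full eighth-note triplet (3 notes) (three triplet eighths span one quarter) = 8; dotted semiquaver = 3; double-dotted crotchet = 14; a full sixteenth-note quintuplet (5 notes) (five quintuplet sixteenths span one quarter) = 8; double-dotted quaver = 7; dotted quaver = 6; dotted semibreve = 48; dotted minim = 24; dotted semiquaver = 3; semiquaver = 2.
Total: 8 + 3 + 14 + 8 + 7 + 6 + 48 + 24 + 3 + 2 = 123.
123 falls short of 144, so the answer is No.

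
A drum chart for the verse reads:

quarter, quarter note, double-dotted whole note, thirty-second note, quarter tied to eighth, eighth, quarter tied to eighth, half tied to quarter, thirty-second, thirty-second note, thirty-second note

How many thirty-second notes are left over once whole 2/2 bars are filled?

0

One bar of 2/2 = 32 thirty-second notes.
In thirty-second notes: quarter = 8; quarter note = 8; double-dotted whole note = 56; thirty-second note = 1; quarter tied to eighth (quarter + eighth) = 12; eighth = 4; quarter tied to eighth (quarter + eighth) = 12; half tied to quarter (half + quarter) = 24; thirty-second = 1; thirty-second note = 1; thirty-second note = 1.
Adding: 8 + 8 + 56 + 1 + 12 + 4 + 12 + 24 + 1 + 1 + 1 = 128.
128 ÷ 32 = 4 complete bars with 0 thirty-second notes remaining.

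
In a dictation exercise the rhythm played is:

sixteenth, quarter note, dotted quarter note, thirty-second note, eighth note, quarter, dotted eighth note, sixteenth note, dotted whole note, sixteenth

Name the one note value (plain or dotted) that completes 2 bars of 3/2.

dotted sixteenth note

2 bars of 3/2 = 96 thirty-second notes.
Each duration in thirty-second notes: sixteenth = 2; quarter note = 8; dotted quarter note = 12; thirty-second note = 1; eighth note = 4; quarter = 8; dotted eighth note = 6; sixteenth note = 2; dotted whole note = 48; sixteenth = 2.
Adding: 2 + 8 + 12 + 1 + 4 + 8 + 6 + 2 + 48 + 2 = 93.
Remaining: 96 − 93 = 3 thirty-second notes, which is a dotted sixteenth note.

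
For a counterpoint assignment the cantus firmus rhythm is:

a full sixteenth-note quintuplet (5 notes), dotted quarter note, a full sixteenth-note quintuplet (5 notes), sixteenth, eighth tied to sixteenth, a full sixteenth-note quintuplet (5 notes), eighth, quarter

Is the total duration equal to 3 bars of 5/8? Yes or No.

No

One bar of 5/8 = 10 sixteenth notes, so 3 bars = 30.
Convert each value to sixteenth notes: a full sixteenth-note quintuplet (5 notes) (five quintuplet sixteenths span one quarter) = 4; dotted quarter note = 6; a full sixteenth-note quintuplet (5 notes) (five quintuplet sixteenths span one quarter) = 4; sixteenth = 1; eighth tied to sixteenth (eighth + sixteenth) = 3; a full sixteenth-note quintuplet (5 notes) (five quintuplet sixteenths span one quarter) = 4; eighth = 2; quarter = 4.
Adding: 4 + 6 + 4 + 1 + 3 + 4 + 2 + 4 = 28.
28 falls short of 30, so the answer is No.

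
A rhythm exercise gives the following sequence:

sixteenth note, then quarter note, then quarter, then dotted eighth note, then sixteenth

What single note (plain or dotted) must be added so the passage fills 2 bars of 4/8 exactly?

2 bars of 4/8 = 16 sixteenth notes.
Convert each value to sixteenth notes: sixteenth note = 1; quarter note = 4; quarter = 4; dotted eighth note = 3; sixteenth = 1.
Altogether 1 + 4 + 4 + 3 + 1 = 13.
Remaining: 16 − 13 = 3 sixteenth notes, which is a dotted eighth note.

dotted eighth note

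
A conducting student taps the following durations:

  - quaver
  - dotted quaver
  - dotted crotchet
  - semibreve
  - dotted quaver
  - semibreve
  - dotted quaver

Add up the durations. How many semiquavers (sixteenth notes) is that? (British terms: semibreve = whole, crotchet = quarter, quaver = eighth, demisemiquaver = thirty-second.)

Working in sixteenth notes: quaver = 2; dotted quaver = 3; dotted crotchet = 6; semibreve = 16; dotted quaver = 3; semibreve = 16; dotted quaver = 3.
Altogether 2 + 3 + 6 + 16 + 3 + 16 + 3 = 49 sixteenth notes.

49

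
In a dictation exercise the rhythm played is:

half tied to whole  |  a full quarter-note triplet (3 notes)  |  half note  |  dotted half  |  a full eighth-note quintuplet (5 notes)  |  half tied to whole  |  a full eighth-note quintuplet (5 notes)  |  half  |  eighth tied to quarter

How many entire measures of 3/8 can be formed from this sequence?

One bar of 3/8 = 3 eighth notes.
In eighth notes: half tied to whole (half + whole) = 12; a full quarter-note triplet (3 notes) (three triplet quarters span one half) = 4; half note = 4; dotted half = 6; a full eighth-note quintuplet (5 notes) (five quintuplet eighths span one half) = 4; half tied to whole (half + whole) = 12; a full eighth-note quintuplet (5 notes) (five quintuplet eighths span one half) = 4; half = 4; eighth tied to quarter (eighth + quarter) = 3.
Altogether 12 + 4 + 4 + 6 + 4 + 12 + 4 + 4 + 3 = 53.
53 ÷ 3 = 17 complete bars with 2 left over.

17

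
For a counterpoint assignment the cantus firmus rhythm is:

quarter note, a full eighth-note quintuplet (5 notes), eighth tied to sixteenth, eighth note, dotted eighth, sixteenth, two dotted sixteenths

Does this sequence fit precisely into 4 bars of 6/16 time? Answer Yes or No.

Yes

One bar of 6/16 = 12 thirty-second notes, so 4 bars = 48.
Express everything in thirty-second notes: quarter note = 8; a full eighth-note quintuplet (5 notes) (five quintuplet eighths span one half) = 16; eighth tied to sixteenth (eighth + sixteenth) = 6; eighth note = 4; dotted eighth = 6; sixteenth = 2; dotted sixteenth = 3; dotted sixteenth = 3.
Altogether 8 + 16 + 6 + 4 + 6 + 2 + 3 + 3 = 48.
48 equals 48, so the answer is Yes.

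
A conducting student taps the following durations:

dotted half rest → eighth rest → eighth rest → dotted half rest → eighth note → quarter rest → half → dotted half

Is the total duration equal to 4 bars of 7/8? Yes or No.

No

One bar of 7/8 = 7 eighth notes, so 4 bars = 28.
Convert each value to eighth notes: dotted half rest = 6; eighth rest = 1; eighth rest = 1; dotted half rest = 6; eighth note = 1; quarter rest = 2; half = 4; dotted half = 6.
Total: 6 + 1 + 1 + 6 + 1 + 2 + 4 + 6 = 27.
27 falls short of 28, so the answer is No.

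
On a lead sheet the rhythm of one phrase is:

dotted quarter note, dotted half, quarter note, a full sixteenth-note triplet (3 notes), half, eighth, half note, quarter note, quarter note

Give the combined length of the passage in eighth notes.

25

Each duration in eighth notes: dotted quarter note = 3; dotted half = 6; quarter note = 2; a full sixteenth-note triplet (3 notes) (three triplet sixteenths span one eighth) = 1; half = 4; eighth = 1; half note = 4; quarter note = 2; quarter note = 2.
Total: 3 + 6 + 2 + 1 + 4 + 1 + 4 + 2 + 2 = 25 eighth notes.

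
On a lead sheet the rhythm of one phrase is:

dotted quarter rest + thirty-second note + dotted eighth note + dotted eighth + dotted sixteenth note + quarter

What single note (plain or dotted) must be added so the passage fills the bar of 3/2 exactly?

dotted quarter note

The bar of 3/2 = 48 thirty-second notes.
Each duration in thirty-second notes: dotted quarter rest = 12; thirty-second note = 1; dotted eighth note = 6; dotted eighth = 6; dotted sixteenth note = 3; quarter = 8.
Adding: 12 + 1 + 6 + 6 + 3 + 8 = 36.
Remaining: 48 − 36 = 12 thirty-second notes, which is a dotted quarter note.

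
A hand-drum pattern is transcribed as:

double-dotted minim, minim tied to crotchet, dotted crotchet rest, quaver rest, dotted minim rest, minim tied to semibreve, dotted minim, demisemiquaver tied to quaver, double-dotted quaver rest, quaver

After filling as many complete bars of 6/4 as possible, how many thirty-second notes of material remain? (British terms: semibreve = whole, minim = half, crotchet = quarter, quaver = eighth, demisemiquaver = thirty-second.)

36

One bar of 6/4 = 48 thirty-second notes.
Each duration in thirty-second notes: double-dotted minim = 28; minim tied to crotchet (minim + crotchet) = 24; dotted crotchet rest = 12; quaver rest = 4; dotted minim rest = 24; minim tied to semibreve (minim + semibreve) = 48; dotted minim = 24; demisemiquaver tied to quaver (demisemiquaver + quaver) = 5; double-dotted quaver rest = 7; quaver = 4.
Sum: 28 + 24 + 12 + 4 + 24 + 48 + 24 + 5 + 7 + 4 = 180.
180 ÷ 48 = 3 complete bars with 36 thirty-second notes remaining.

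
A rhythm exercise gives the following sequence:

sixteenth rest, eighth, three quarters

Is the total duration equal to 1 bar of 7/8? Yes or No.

No

One bar of 7/8 = 14 sixteenth notes.
Express everything in sixteenth notes: sixteenth rest = 1; eighth = 2; quarter = 4; quarter = 4; quarter = 4.
Adding: 1 + 2 + 4 + 4 + 4 = 15.
15 exceeds 14, so the answer is No.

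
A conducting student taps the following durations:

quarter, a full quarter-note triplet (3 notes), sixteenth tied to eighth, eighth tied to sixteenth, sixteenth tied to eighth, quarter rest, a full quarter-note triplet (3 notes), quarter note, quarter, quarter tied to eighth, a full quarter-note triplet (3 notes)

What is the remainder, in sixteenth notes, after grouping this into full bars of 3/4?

7

One bar of 3/4 = 12 sixteenth notes.
Working in sixteenth notes: quarter = 4; a full quarter-note triplet (3 notes) (three triplet quarters span one half) = 8; sixteenth tied to eighth (sixteenth + eighth) = 3; eighth tied to sixteenth (eighth + sixteenth) = 3; sixteenth tied to eighth (sixteenth + eighth) = 3; quarter rest = 4; a full quarter-note triplet (3 notes) (three triplet quarters span one half) = 8; quarter note = 4; quarter = 4; quarter tied to eighth (quarter + eighth) = 6; a full quarter-note triplet (3 notes) (three triplet quarters span one half) = 8.
Total: 4 + 8 + 3 + 3 + 3 + 4 + 8 + 4 + 4 + 6 + 8 = 55.
55 ÷ 12 = 4 complete bars with 7 sixteenth notes remaining.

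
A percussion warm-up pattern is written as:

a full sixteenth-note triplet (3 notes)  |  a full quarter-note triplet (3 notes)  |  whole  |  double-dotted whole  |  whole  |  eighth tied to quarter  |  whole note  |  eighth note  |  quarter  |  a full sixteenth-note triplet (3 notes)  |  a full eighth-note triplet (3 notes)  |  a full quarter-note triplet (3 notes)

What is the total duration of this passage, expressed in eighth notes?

56

Express everything in eighth notes: a full sixteenth-note triplet (3 notes) (three triplet sixteenths span one eighth) = 1; a full quarter-note triplet (3 notes) (three triplet quarters span one half) = 4; whole = 8; double-dotted whole = 14; whole = 8; eighth tied to quarter (eighth + quarter) = 3; whole note = 8; eighth note = 1; quarter = 2; a full sixteenth-note triplet (3 notes) (three triplet sixteenths span one eighth) = 1; a full eighth-note triplet (3 notes) (three triplet eighths span one quarter) = 2; a full quarter-note triplet (3 notes) (three triplet quarters span one half) = 4.
Sum: 1 + 4 + 8 + 14 + 8 + 3 + 8 + 1 + 2 + 1 + 2 + 4 = 56 eighth notes.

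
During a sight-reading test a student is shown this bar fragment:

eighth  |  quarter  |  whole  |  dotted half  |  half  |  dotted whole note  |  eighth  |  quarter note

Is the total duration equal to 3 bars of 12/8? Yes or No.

One bar of 12/8 = 12 eighth notes, so 3 bars = 36.
Each duration in eighth notes: eighth = 1; quarter = 2; whole = 8; dotted half = 6; half = 4; dotted whole note = 12; eighth = 1; quarter note = 2.
Altogether 1 + 2 + 8 + 6 + 4 + 12 + 1 + 2 = 36.
36 equals 36, so the answer is Yes.

Yes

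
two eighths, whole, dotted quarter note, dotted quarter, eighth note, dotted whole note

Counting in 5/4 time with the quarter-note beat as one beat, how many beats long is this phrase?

14.5

One quarter-note beat = 2 eighth notes.
In eighth notes: eighth = 1; eighth = 1; whole = 8; dotted quarter note = 3; dotted quarter = 3; eighth note = 1; dotted whole note = 12.
Altogether 1 + 1 + 8 + 3 + 3 + 1 + 12 = 29.
29 ÷ 2 = 14.5 beats.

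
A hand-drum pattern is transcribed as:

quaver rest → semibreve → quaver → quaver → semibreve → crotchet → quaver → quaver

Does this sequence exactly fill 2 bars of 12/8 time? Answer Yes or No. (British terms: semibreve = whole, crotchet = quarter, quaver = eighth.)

No

One bar of 12/8 = 12 eighth notes, so 2 bars = 24.
Express everything in eighth notes: quaver rest = 1; semibreve = 8; quaver = 1; quaver = 1; semibreve = 8; crotchet = 2; quaver = 1; quaver = 1.
Total: 1 + 8 + 1 + 1 + 8 + 2 + 1 + 1 = 23.
23 falls short of 24, so the answer is No.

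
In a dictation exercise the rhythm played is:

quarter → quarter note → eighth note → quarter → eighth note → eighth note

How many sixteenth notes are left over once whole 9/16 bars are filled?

One bar of 9/16 = 9 sixteenth notes.
Convert each value to sixteenth notes: quarter = 4; quarter note = 4; eighth note = 2; quarter = 4; eighth note = 2; eighth note = 2.
Altogether 4 + 4 + 2 + 4 + 2 + 2 = 18.
18 ÷ 9 = 2 complete bars with 0 sixteenth notes remaining.

0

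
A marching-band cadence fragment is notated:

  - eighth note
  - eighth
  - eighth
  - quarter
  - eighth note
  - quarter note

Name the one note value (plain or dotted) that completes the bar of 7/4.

The bar of 7/4 = 14 eighth notes.
In eighth notes: eighth note = 1; eighth = 1; eighth = 1; quarter = 2; eighth note = 1; quarter note = 2.
Adding: 1 + 1 + 1 + 2 + 1 + 2 = 8.
Remaining: 14 − 8 = 6 eighth notes, which is a dotted half note.

dotted half note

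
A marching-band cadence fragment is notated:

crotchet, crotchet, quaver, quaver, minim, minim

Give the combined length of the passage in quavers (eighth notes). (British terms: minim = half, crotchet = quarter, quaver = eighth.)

Convert each value to eighth notes: crotchet = 2; crotchet = 2; quaver = 1; quaver = 1; minim = 4; minim = 4.
Sum: 2 + 2 + 1 + 1 + 4 + 4 = 14 eighth notes.

14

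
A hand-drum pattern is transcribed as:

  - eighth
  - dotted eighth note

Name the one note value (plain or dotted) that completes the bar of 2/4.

The bar of 2/4 = 8 sixteenth notes.
In sixteenth notes: eighth = 2; dotted eighth note = 3.
Sum: 2 + 3 = 5.
Remaining: 8 − 5 = 3 sixteenth notes, which is a dotted eighth note.

dotted eighth note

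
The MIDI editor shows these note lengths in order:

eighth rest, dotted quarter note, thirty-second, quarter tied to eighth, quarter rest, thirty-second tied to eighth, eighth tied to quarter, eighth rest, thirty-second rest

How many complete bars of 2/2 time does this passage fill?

1

One bar of 2/2 = 32 thirty-second notes.
Each duration in thirty-second notes: eighth rest = 4; dotted quarter note = 12; thirty-second = 1; quarter tied to eighth (quarter + eighth) = 12; quarter rest = 8; thirty-second tied to eighth (thirty-second + eighth) = 5; eighth tied to quarter (eighth + quarter) = 12; eighth rest = 4; thirty-second rest = 1.
Sum: 4 + 12 + 1 + 12 + 8 + 5 + 12 + 4 + 1 = 59.
59 ÷ 32 = 1 complete bar with 27 left over.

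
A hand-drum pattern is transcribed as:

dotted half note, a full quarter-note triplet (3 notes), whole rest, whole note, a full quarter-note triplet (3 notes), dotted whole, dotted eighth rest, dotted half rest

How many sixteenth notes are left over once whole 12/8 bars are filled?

3

One bar of 12/8 = 24 sixteenth notes.
Each duration in sixteenth notes: dotted half note = 12; a full quarter-note triplet (3 notes) (three triplet quarters span one half) = 8; whole rest = 16; whole note = 16; a full quarter-note triplet (3 notes) (three triplet quarters span one half) = 8; dotted whole = 24; dotted eighth rest = 3; dotted half rest = 12.
Total: 12 + 8 + 16 + 16 + 8 + 24 + 3 + 12 = 99.
99 ÷ 24 = 4 complete bars with 3 sixteenth notes remaining.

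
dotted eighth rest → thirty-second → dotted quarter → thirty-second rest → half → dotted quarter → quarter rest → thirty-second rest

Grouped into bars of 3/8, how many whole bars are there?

4

One bar of 3/8 = 12 thirty-second notes.
Express everything in thirty-second notes: dotted eighth rest = 6; thirty-second = 1; dotted quarter = 12; thirty-second rest = 1; half = 16; dotted quarter = 12; quarter rest = 8; thirty-second rest = 1.
Adding: 6 + 1 + 12 + 1 + 16 + 12 + 8 + 1 = 57.
57 ÷ 12 = 4 complete bars with 9 left over.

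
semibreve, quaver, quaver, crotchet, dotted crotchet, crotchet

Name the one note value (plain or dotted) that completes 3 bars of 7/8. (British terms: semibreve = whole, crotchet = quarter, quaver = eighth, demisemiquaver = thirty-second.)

half note

3 bars of 7/8 = 21 eighth notes.
Express everything in eighth notes: semibreve = 8; quaver = 1; quaver = 1; crotchet = 2; dotted crotchet = 3; crotchet = 2.
Sum: 8 + 1 + 1 + 2 + 3 + 2 = 17.
Remaining: 21 − 17 = 4 eighth notes, which is a half note.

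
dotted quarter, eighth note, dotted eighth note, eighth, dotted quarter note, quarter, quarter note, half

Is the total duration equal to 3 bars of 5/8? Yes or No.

No

One bar of 5/8 = 10 sixteenth notes, so 3 bars = 30.
Working in sixteenth notes: dotted quarter = 6; eighth note = 2; dotted eighth note = 3; eighth = 2; dotted quarter note = 6; quarter = 4; quarter note = 4; half = 8.
Adding: 6 + 2 + 3 + 2 + 6 + 4 + 4 + 8 = 35.
35 exceeds 30, so the answer is No.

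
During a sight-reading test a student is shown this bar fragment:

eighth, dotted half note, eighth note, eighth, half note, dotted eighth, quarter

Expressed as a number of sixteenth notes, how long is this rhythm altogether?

In sixteenth notes: eighth = 2; dotted half note = 12; eighth note = 2; eighth = 2; half note = 8; dotted eighth = 3; quarter = 4.
Altogether 2 + 12 + 2 + 2 + 8 + 3 + 4 = 33 sixteenth notes.

33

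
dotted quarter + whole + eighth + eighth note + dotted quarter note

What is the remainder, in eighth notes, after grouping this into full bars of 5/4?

One bar of 5/4 = 10 eighth notes.
Express everything in eighth notes: dotted quarter = 3; whole = 8; eighth = 1; eighth note = 1; dotted quarter note = 3.
Altogether 3 + 8 + 1 + 1 + 3 = 16.
16 ÷ 10 = 1 complete bar with 6 eighth notes remaining.

6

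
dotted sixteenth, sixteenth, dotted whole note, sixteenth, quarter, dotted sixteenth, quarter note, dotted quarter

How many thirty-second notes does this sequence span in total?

86

Express everything in thirty-second notes: dotted sixteenth = 3; sixteenth = 2; dotted whole note = 48; sixteenth = 2; quarter = 8; dotted sixteenth = 3; quarter note = 8; dotted quarter = 12.
Altogether 3 + 2 + 48 + 2 + 8 + 3 + 8 + 12 = 86 thirty-second notes.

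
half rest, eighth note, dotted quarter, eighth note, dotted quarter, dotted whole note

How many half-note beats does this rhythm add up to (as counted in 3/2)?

6

One half-note beat = 4 eighth notes.
Each duration in eighth notes: half rest = 4; eighth note = 1; dotted quarter = 3; eighth note = 1; dotted quarter = 3; dotted whole note = 12.
Altogether 4 + 1 + 3 + 1 + 3 + 12 = 24.
24 ÷ 4 = 6 beats.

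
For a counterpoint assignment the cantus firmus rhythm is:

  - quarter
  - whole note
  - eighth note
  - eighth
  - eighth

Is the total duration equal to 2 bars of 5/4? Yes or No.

One bar of 5/4 = 10 eighth notes, so 2 bars = 20.
In eighth notes: quarter = 2; whole note = 8; eighth note = 1; eighth = 1; eighth = 1.
Altogether 2 + 8 + 1 + 1 + 1 = 13.
13 falls short of 20, so the answer is No.

No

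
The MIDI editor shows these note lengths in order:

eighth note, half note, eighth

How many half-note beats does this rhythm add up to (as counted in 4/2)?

1.5

One half-note beat = 4 eighth notes.
Express everything in eighth notes: eighth note = 1; half note = 4; eighth = 1.
Altogether 1 + 4 + 1 = 6.
6 ÷ 4 = 1.5 beats.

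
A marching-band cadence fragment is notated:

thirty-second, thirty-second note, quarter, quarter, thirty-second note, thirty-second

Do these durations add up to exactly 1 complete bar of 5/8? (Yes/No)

Yes

One bar of 5/8 = 20 thirty-second notes.
Working in thirty-second notes: thirty-second = 1; thirty-second note = 1; quarter = 8; quarter = 8; thirty-second note = 1; thirty-second = 1.
Altogether 1 + 1 + 8 + 8 + 1 + 1 = 20.
20 equals 20, so the answer is Yes.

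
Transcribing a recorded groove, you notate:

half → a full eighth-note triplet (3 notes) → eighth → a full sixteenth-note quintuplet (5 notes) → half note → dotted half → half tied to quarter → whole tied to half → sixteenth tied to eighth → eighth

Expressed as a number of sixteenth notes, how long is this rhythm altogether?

Each duration in sixteenth notes: half = 8; a full eighth-note triplet (3 notes) (three triplet eighths span one quarter) = 4; eighth = 2; a full sixteenth-note quintuplet (5 notes) (five quintuplet sixteenths span one quarter) = 4; half note = 8; dotted half = 12; half tied to quarter (half + quarter) = 12; whole tied to half (whole + half) = 24; sixteenth tied to eighth (sixteenth + eighth) = 3; eighth = 2.
Altogether 8 + 4 + 2 + 4 + 8 + 12 + 12 + 24 + 3 + 2 = 79 sixteenth notes.

79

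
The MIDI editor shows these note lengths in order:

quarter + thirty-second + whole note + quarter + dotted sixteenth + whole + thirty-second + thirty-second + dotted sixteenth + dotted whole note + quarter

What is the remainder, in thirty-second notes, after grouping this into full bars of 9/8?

1

One bar of 9/8 = 36 thirty-second notes.
In thirty-second notes: quarter = 8; thirty-second = 1; whole note = 32; quarter = 8; dotted sixteenth = 3; whole = 32; thirty-second = 1; thirty-second = 1; dotted sixteenth = 3; dotted whole note = 48; quarter = 8.
Adding: 8 + 1 + 32 + 8 + 3 + 32 + 1 + 1 + 3 + 48 + 8 = 145.
145 ÷ 36 = 4 complete bars with 1 thirty-second note remaining.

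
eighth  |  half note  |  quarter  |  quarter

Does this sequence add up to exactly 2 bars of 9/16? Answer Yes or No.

One bar of 9/16 = 9 sixteenth notes, so 2 bars = 18.
Working in sixteenth notes: eighth = 2; half note = 8; quarter = 4; quarter = 4.
Altogether 2 + 8 + 4 + 4 = 18.
18 equals 18, so the answer is Yes.

Yes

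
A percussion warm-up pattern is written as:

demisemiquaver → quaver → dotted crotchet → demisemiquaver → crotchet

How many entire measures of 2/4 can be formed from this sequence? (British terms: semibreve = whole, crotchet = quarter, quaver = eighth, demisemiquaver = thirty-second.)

1

One bar of 2/4 = 16 thirty-second notes.
In thirty-second notes: demisemiquaver = 1; quaver = 4; dotted crotchet = 12; demisemiquaver = 1; crotchet = 8.
Sum: 1 + 4 + 12 + 1 + 8 = 26.
26 ÷ 16 = 1 complete bar with 10 left over.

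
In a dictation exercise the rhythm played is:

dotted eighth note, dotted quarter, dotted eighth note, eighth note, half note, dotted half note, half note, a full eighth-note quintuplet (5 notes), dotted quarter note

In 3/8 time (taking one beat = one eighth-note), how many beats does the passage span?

28

One eighth-note beat = 2 sixteenth notes.
In sixteenth notes: dotted eighth note = 3; dotted quarter = 6; dotted eighth note = 3; eighth note = 2; half note = 8; dotted half note = 12; half note = 8; a full eighth-note quintuplet (5 notes) (five quintuplet eighths span one half) = 8; dotted quarter note = 6.
Altogether 3 + 6 + 3 + 2 + 8 + 12 + 8 + 8 + 6 = 56.
56 ÷ 2 = 28 beats.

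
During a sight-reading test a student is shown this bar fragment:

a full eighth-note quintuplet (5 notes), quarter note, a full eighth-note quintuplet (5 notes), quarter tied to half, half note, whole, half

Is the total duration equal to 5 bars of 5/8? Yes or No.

One bar of 5/8 = 5 eighth notes, so 5 bars = 25.
Working in eighth notes: a full eighth-note quintuplet (5 notes) (five quintuplet eighths span one half) = 4; quarter note = 2; a full eighth-note quintuplet (5 notes) (five quintuplet eighths span one half) = 4; quarter tied to half (quarter + half) = 6; half note = 4; whole = 8; half = 4.
Sum: 4 + 2 + 4 + 6 + 4 + 8 + 4 = 32.
32 exceeds 25, so the answer is No.

No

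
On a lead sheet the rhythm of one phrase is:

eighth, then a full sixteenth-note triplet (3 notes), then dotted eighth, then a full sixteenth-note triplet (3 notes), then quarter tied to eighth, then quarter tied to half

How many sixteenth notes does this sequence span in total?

27

Convert each value to sixteenth notes: eighth = 2; a full sixteenth-note triplet (3 notes) (three triplet sixteenths span one eighth) = 2; dotted eighth = 3; a full sixteenth-note triplet (3 notes) (three triplet sixteenths span one eighth) = 2; quarter tied to eighth (quarter + eighth) = 6; quarter tied to half (quarter + half) = 12.
Total: 2 + 2 + 3 + 2 + 6 + 12 = 27 sixteenth notes.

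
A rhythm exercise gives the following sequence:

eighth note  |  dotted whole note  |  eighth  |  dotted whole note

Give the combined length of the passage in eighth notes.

Express everything in eighth notes: eighth note = 1; dotted whole note = 12; eighth = 1; dotted whole note = 12.
Adding: 1 + 12 + 1 + 12 = 26 eighth notes.

26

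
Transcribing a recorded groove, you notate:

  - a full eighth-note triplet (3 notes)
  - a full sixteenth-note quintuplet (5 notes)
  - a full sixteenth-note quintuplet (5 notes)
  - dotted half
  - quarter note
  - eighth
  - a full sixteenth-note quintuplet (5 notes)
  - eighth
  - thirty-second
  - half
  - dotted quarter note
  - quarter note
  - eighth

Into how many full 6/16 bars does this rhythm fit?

9

One bar of 6/16 = 12 thirty-second notes.
Working in thirty-second notes: a full eighth-note triplet (3 notes) (three triplet eighths span one quarter) = 8; a full sixteenth-note quintuplet (5 notes) (five quintuplet sixteenths span one quarter) = 8; a full sixteenth-note quintuplet (5 notes) (five quintuplet sixteenths span one quarter) = 8; dotted half = 24; quarter note = 8; eighth = 4; a full sixteenth-note quintuplet (5 notes) (five quintuplet sixteenths span one quarter) = 8; eighth = 4; thirty-second = 1; half = 16; dotted quarter note = 12; quarter note = 8; eighth = 4.
Altogether 8 + 8 + 8 + 24 + 8 + 4 + 8 + 4 + 1 + 16 + 12 + 8 + 4 = 113.
113 ÷ 12 = 9 complete bars with 5 left over.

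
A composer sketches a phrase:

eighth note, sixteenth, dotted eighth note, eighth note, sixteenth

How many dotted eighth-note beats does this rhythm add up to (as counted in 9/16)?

One dotted eighth-note beat = 3 sixteenth notes.
Express everything in sixteenth notes: eighth note = 2; sixteenth = 1; dotted eighth note = 3; eighth note = 2; sixteenth = 1.
Altogether 2 + 1 + 3 + 2 + 1 = 9.
9 ÷ 3 = 3 beats.

3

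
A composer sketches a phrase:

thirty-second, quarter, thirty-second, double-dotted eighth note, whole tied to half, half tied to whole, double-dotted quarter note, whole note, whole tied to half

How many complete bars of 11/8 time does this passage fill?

One bar of 11/8 = 44 thirty-second notes.
In thirty-second notes: thirty-second = 1; quarter = 8; thirty-second = 1; double-dotted eighth note = 7; whole tied to half (whole + half) = 48; half tied to whole (half + whole) = 48; double-dotted quarter note = 14; whole note = 32; whole tied to half (whole + half) = 48.
Sum: 1 + 8 + 1 + 7 + 48 + 48 + 14 + 32 + 48 = 207.
207 ÷ 44 = 4 complete bars with 31 left over.

4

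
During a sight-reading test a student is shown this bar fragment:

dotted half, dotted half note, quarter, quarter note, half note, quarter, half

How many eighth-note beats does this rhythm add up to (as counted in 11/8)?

One eighth-note beat = 2 sixteenth notes.
In sixteenth notes: dotted half = 12; dotted half note = 12; quarter = 4; quarter note = 4; half note = 8; quarter = 4; half = 8.
Altogether 12 + 12 + 4 + 4 + 8 + 4 + 8 = 52.
52 ÷ 2 = 26 beats.

26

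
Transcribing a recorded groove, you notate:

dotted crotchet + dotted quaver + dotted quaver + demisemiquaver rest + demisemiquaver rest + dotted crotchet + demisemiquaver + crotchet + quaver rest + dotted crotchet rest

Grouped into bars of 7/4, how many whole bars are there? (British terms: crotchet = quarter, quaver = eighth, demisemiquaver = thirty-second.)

1

One bar of 7/4 = 56 thirty-second notes.
Each duration in thirty-second notes: dotted crotchet = 12; dotted quaver = 6; dotted quaver = 6; demisemiquaver rest = 1; demisemiquaver rest = 1; dotted crotchet = 12; demisemiquaver = 1; crotchet = 8; quaver rest = 4; dotted crotchet rest = 12.
Total: 12 + 6 + 6 + 1 + 1 + 12 + 1 + 8 + 4 + 12 = 63.
63 ÷ 56 = 1 complete bar with 7 left over.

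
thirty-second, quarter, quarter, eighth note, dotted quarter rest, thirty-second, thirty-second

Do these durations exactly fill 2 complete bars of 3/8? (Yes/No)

No

One bar of 3/8 = 12 thirty-second notes, so 2 bars = 24.
Each duration in thirty-second notes: thirty-second = 1; quarter = 8; quarter = 8; eighth note = 4; dotted quarter rest = 12; thirty-second = 1; thirty-second = 1.
Altogether 1 + 8 + 8 + 4 + 12 + 1 + 1 = 35.
35 exceeds 24, so the answer is No.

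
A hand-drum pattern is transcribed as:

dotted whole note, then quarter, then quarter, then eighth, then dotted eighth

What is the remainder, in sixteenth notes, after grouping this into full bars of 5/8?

7

One bar of 5/8 = 10 sixteenth notes.
In sixteenth notes: dotted whole note = 24; quarter = 4; quarter = 4; eighth = 2; dotted eighth = 3.
Altogether 24 + 4 + 4 + 2 + 3 = 37.
37 ÷ 10 = 3 complete bars with 7 sixteenth notes remaining.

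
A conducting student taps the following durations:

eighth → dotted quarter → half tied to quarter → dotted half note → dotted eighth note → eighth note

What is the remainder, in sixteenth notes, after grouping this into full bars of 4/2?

One bar of 4/2 = 32 sixteenth notes.
Convert each value to sixteenth notes: eighth = 2; dotted quarter = 6; half tied to quarter (half + quarter) = 12; dotted half note = 12; dotted eighth note = 3; eighth note = 2.
Altogether 2 + 6 + 12 + 12 + 3 + 2 = 37.
37 ÷ 32 = 1 complete bar with 5 sixteenth notes remaining.

5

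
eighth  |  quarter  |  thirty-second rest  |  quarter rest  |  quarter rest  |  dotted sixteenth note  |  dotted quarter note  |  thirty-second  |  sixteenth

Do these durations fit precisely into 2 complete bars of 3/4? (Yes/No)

One bar of 3/4 = 24 thirty-second notes, so 2 bars = 48.
Working in thirty-second notes: eighth = 4; quarter = 8; thirty-second rest = 1; quarter rest = 8; quarter rest = 8; dotted sixteenth note = 3; dotted quarter note = 12; thirty-second = 1; sixteenth = 2.
Altogether 4 + 8 + 1 + 8 + 8 + 3 + 12 + 1 + 2 = 47.
47 falls short of 48, so the answer is No.

No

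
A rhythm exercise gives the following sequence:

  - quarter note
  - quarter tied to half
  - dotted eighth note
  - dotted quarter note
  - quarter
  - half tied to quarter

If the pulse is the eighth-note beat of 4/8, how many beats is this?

One eighth-note beat = 2 sixteenth notes.
Working in sixteenth notes: quarter note = 4; quarter tied to half (quarter + half) = 12; dotted eighth note = 3; dotted quarter note = 6; quarter = 4; half tied to quarter (half + quarter) = 12.
Total: 4 + 12 + 3 + 6 + 4 + 12 = 41.
41 ÷ 2 = 20.5 beats.

20.5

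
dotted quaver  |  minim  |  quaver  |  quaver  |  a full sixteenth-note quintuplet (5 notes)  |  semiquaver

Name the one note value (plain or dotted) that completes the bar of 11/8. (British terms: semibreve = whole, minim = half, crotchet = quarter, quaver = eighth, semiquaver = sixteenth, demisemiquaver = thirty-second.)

The bar of 11/8 = 22 sixteenth notes.
Working in sixteenth notes: dotted quaver = 3; minim = 8; quaver = 2; quaver = 2; a full sixteenth-note quintuplet (5 notes) (five quintuplet sixteenths span one quarter) = 4; semiquaver = 1.
Total: 3 + 8 + 2 + 2 + 4 + 1 = 20.
Remaining: 22 − 20 = 2 sixteenth notes, which is a eighth note.

eighth note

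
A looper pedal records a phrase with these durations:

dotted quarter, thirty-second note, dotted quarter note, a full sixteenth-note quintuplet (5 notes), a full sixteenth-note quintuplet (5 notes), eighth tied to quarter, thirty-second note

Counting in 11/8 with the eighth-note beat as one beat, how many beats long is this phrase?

One eighth-note beat = 4 thirty-second notes.
Each duration in thirty-second notes: dotted quarter = 12; thirty-second note = 1; dotted quarter note = 12; a full sixteenth-note quintuplet (5 notes) (five quintuplet sixteenths span one quarter) = 8; a full sixteenth-note quintuplet (5 notes) (five quintuplet sixteenths span one quarter) = 8; eighth tied to quarter (eighth + quarter) = 12; thirty-second note = 1.
Sum: 12 + 1 + 12 + 8 + 8 + 12 + 1 = 54.
54 ÷ 4 = 13.5 beats.

13.5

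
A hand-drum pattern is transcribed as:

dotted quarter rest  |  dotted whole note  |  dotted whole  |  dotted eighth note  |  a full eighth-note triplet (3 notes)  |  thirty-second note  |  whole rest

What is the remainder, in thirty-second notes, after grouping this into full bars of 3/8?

11

One bar of 3/8 = 12 thirty-second notes.
In thirty-second notes: dotted quarter rest = 12; dotted whole note = 48; dotted whole = 48; dotted eighth note = 6; a full eighth-note triplet (3 notes) (three triplet eighths span one quarter) = 8; thirty-second note = 1; whole rest = 32.
Sum: 12 + 48 + 48 + 6 + 8 + 1 + 32 = 155.
155 ÷ 12 = 12 complete bars with 11 thirty-second notes remaining.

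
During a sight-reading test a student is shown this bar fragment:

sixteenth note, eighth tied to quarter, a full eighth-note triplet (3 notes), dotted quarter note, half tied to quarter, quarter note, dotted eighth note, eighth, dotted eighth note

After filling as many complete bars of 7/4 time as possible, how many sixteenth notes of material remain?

13

One bar of 7/4 = 28 sixteenth notes.
In sixteenth notes: sixteenth note = 1; eighth tied to quarter (eighth + quarter) = 6; a full eighth-note triplet (3 notes) (three triplet eighths span one quarter) = 4; dotted quarter note = 6; half tied to quarter (half + quarter) = 12; quarter note = 4; dotted eighth note = 3; eighth = 2; dotted eighth note = 3.
Altogether 1 + 6 + 4 + 6 + 12 + 4 + 3 + 2 + 3 = 41.
41 ÷ 28 = 1 complete bar with 13 sixteenth notes remaining.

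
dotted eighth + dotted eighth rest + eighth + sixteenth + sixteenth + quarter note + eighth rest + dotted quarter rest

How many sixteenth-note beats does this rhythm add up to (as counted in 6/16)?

22

One sixteenth-note beat = 2 thirty-second notes.
Each duration in thirty-second notes: dotted eighth = 6; dotted eighth rest = 6; eighth = 4; sixteenth = 2; sixteenth = 2; quarter note = 8; eighth rest = 4; dotted quarter rest = 12.
Sum: 6 + 6 + 4 + 2 + 2 + 8 + 4 + 12 = 44.
44 ÷ 2 = 22 beats.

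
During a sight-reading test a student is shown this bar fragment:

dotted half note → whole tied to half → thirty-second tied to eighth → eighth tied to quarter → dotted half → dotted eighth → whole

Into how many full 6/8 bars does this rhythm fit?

One bar of 6/8 = 24 thirty-second notes.
Each duration in thirty-second notes: dotted half note = 24; whole tied to half (whole + half) = 48; thirty-second tied to eighth (thirty-second + eighth) = 5; eighth tied to quarter (eighth + quarter) = 12; dotted half = 24; dotted eighth = 6; whole = 32.
Total: 24 + 48 + 5 + 12 + 24 + 6 + 32 = 151.
151 ÷ 24 = 6 complete bars with 7 left over.

6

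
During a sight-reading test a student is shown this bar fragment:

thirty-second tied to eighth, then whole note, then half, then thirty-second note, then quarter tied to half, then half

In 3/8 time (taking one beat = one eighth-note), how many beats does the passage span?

23.5

One eighth-note beat = 4 thirty-second notes.
Convert each value to thirty-second notes: thirty-second tied to eighth (thirty-second + eighth) = 5; whole note = 32; half = 16; thirty-second note = 1; quarter tied to half (quarter + half) = 24; half = 16.
Altogether 5 + 32 + 16 + 1 + 24 + 16 = 94.
94 ÷ 4 = 23.5 beats.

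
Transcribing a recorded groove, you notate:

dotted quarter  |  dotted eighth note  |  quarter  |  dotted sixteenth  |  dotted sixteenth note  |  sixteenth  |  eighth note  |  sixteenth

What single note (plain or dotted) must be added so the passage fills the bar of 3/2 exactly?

quarter note

The bar of 3/2 = 48 thirty-second notes.
Each duration in thirty-second notes: dotted quarter = 12; dotted eighth note = 6; quarter = 8; dotted sixteenth = 3; dotted sixteenth note = 3; sixteenth = 2; eighth note = 4; sixteenth = 2.
Total: 12 + 6 + 8 + 3 + 3 + 2 + 4 + 2 = 40.
Remaining: 48 − 40 = 8 thirty-second notes, which is a quarter note.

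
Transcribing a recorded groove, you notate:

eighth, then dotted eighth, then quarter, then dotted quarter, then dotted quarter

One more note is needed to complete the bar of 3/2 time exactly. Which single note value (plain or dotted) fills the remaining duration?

The bar of 3/2 = 24 sixteenth notes.
Each duration in sixteenth notes: eighth = 2; dotted eighth = 3; quarter = 4; dotted quarter = 6; dotted quarter = 6.
Sum: 2 + 3 + 4 + 6 + 6 = 21.
Remaining: 24 − 21 = 3 sixteenth notes, which is a dotted eighth note.

dotted eighth note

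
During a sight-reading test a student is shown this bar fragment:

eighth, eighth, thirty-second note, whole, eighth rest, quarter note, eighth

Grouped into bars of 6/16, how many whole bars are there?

4

One bar of 6/16 = 12 thirty-second notes.
Each duration in thirty-second notes: eighth = 4; eighth = 4; thirty-second note = 1; whole = 32; eighth rest = 4; quarter note = 8; eighth = 4.
Altogether 4 + 4 + 1 + 32 + 4 + 8 + 4 = 57.
57 ÷ 12 = 4 complete bars with 9 left over.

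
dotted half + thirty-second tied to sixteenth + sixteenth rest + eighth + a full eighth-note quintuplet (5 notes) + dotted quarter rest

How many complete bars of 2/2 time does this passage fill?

One bar of 2/2 = 32 thirty-second notes.
Express everything in thirty-second notes: dotted half = 24; thirty-second tied to sixteenth (thirty-second + sixteenth) = 3; sixteenth rest = 2; eighth = 4; a full eighth-note quintuplet (5 notes) (five quintuplet eighths span one half) = 16; dotted quarter rest = 12.
Total: 24 + 3 + 2 + 4 + 16 + 12 = 61.
61 ÷ 32 = 1 complete bar with 29 left over.

1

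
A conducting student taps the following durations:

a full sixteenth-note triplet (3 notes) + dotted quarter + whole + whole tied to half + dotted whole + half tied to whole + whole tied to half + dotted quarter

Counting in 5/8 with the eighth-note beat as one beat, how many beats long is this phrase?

One eighth-note beat = 2 sixteenth notes.
Convert each value to sixteenth notes: a full sixteenth-note triplet (3 notes) (three triplet sixteenths span one eighth) = 2; dotted quarter = 6; whole = 16; whole tied to half (whole + half) = 24; dotted whole = 24; half tied to whole (half + whole) = 24; whole tied to half (whole + half) = 24; dotted quarter = 6.
Sum: 2 + 6 + 16 + 24 + 24 + 24 + 24 + 6 = 126.
126 ÷ 2 = 63 beats.

63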